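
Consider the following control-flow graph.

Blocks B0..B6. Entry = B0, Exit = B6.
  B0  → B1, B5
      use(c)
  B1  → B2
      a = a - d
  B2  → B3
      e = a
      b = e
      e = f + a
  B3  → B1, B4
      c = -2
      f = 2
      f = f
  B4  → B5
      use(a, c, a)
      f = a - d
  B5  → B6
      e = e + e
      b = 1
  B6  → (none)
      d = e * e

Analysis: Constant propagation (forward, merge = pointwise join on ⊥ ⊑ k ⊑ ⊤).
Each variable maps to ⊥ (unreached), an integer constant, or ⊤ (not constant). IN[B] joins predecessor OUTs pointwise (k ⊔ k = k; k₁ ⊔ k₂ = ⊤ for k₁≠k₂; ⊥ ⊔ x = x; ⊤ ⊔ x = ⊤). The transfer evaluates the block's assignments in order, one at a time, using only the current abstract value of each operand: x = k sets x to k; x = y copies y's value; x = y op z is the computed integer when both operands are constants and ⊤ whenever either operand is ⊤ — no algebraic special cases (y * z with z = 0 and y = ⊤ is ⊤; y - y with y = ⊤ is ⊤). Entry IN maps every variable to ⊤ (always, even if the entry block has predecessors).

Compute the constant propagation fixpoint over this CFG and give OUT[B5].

Answer: {a: ⊤, b: 1, c: ⊤, d: ⊤, e: ⊤, f: ⊤}

Trace:
Per-block solution:
  B0:  IN=(all ⊤)  OUT=(all ⊤)
  B1:  IN=(all ⊤)  OUT=(all ⊤)
  B2:  IN=(all ⊤)  OUT=(all ⊤)
  B3:  IN=(all ⊤)  OUT={c:-2, f:2; rest ⊤}
  B4:  IN={c:-2, f:2; rest ⊤}  OUT={c:-2; rest ⊤}
  B5:  IN=(all ⊤)  OUT={b:1; rest ⊤}
  B6:  IN={b:1; rest ⊤}  OUT={b:1; rest ⊤}

Merge at B5: IN[B5] = OUT[B0] ⊔ OUT[B4] = {a: ⊤, b: ⊤, c: ⊤, d: ⊤, e: ⊤, f: ⊤}
Applying B5's transfer function to that IN value gives OUT[B5] (row B5 above).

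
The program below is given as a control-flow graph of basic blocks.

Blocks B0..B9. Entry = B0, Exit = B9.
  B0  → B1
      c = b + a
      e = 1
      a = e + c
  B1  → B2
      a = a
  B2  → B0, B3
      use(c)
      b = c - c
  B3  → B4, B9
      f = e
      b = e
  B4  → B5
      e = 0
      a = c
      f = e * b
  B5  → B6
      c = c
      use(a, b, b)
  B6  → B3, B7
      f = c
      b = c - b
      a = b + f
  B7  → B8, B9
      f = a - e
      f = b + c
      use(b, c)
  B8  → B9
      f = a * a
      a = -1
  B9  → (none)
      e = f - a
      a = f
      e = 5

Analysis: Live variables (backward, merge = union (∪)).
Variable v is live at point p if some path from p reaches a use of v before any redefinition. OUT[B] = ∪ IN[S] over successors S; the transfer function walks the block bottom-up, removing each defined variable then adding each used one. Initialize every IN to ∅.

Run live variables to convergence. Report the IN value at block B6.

Fixpoint table:
  B0:   IN={a, b}   OUT={a, c, e}
  B1:   IN={a, c, e}   OUT={a, c, e}
  B2:   IN={a, c, e}   OUT={a, b, c, e}
  B3:   IN={a, c, e}   OUT={a, b, c, f}
  B4:   IN={b, c}   OUT={a, b, c, e}
  B5:   IN={a, b, c, e}   OUT={b, c, e}
  B6:   IN={b, c, e}   OUT={a, b, c, e}
  B7:   IN={a, b, c, e}   OUT={a, f}
  B8:   IN={a}   OUT={a, f}
  B9:   IN={a, f}   OUT={}

Merge at B6: OUT[B6] = IN[B3] ⊔ IN[B7] = {a, b, c, e}
Applying B6's transfer function to that OUT value gives IN[B6] (row B6 above).

Answer: {b, c, e}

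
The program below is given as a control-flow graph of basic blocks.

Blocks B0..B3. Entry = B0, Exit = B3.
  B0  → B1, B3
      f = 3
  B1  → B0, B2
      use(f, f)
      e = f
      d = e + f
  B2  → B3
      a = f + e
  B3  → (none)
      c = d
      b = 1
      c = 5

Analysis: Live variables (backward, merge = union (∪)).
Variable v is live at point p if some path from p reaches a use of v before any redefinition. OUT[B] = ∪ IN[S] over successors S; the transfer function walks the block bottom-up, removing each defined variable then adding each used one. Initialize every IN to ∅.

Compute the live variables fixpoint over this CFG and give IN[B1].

Fixpoint table:
  B0: | IN={d} | OUT={d, f}
  B1: | IN={f} | OUT={d, e, f}
  B2: | IN={d, e, f} | OUT={d}
  B3: | IN={d} | OUT={}

Merge at B1: OUT[B1] = IN[B0] ⊔ IN[B2] = {d, e, f}
Applying B1's transfer function to that OUT value gives IN[B1] (row B1 above).

Answer: {f}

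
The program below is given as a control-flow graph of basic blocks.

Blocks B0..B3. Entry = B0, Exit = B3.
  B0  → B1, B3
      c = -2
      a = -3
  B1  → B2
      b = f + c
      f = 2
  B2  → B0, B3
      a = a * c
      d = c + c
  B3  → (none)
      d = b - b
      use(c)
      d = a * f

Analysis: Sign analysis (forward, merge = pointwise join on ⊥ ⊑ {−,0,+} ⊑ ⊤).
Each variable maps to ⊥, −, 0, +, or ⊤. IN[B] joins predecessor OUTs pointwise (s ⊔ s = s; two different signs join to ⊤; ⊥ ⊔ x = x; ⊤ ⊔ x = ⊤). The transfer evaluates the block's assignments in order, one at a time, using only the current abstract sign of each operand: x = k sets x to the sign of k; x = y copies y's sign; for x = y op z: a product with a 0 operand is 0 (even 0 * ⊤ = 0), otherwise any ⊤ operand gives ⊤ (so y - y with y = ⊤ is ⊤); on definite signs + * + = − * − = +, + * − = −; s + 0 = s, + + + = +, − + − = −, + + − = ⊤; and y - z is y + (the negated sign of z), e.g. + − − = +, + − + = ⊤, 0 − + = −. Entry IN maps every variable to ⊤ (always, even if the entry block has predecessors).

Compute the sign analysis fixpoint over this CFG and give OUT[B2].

Answer: {a: +, b: ⊤, c: -, d: -, e: ⊤, f: +}

Working:
Converged values:
  B0:  IN=(all ⊤)  OUT={a:-, c:-; rest ⊤}
  B1:  IN={a:-, c:-; rest ⊤}  OUT={a:-, c:-, f:+; rest ⊤}
  B2:  IN={a:-, c:-, f:+; rest ⊤}  OUT={a:+, c:-, d:-, f:+; rest ⊤}
  B3:  IN={c:-; rest ⊤}  OUT={c:-; rest ⊤}

Merge at B2: IN[B2] = OUT[B1] = {a: -, b: ⊤, c: -, d: ⊤, e: ⊤, f: +}
Applying B2's transfer function to that IN value gives OUT[B2] (row B2 above).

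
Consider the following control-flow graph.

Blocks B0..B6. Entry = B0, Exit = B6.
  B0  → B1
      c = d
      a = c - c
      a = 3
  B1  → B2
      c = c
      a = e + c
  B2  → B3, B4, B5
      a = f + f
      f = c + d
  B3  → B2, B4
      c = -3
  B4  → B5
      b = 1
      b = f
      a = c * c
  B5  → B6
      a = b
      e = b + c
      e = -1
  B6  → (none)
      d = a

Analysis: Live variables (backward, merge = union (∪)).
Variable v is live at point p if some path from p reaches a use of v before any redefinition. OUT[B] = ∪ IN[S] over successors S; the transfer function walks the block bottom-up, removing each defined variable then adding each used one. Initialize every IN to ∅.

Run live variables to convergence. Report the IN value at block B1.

Answer: {b, c, d, e, f}

Derivation:
Per-block solution:
  B0: | IN={b, d, e, f} | OUT={b, c, d, e, f}
  B1: | IN={b, c, d, e, f} | OUT={b, c, d, f}
  B2: | IN={b, c, d, f} | OUT={b, c, d, f}
  B3: | IN={b, d, f} | OUT={b, c, d, f}
  B4: | IN={c, f} | OUT={b, c}
  B5: | IN={b, c} | OUT={a}
  B6: | IN={a} | OUT={}

Merge at B1: OUT[B1] = IN[B2] = {b, c, d, f}
Applying B1's transfer function to that OUT value gives IN[B1] (row B1 above).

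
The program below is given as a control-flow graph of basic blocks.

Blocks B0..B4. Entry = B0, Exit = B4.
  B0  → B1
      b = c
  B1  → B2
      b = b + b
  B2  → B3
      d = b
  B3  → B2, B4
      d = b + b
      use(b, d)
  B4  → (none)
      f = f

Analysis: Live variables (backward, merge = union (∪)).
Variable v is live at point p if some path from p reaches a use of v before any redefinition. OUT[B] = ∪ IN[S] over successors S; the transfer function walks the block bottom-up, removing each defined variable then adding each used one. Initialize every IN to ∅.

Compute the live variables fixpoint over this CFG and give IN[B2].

Answer: {b, f}

Working:
Fixpoint table:
  B0:  IN={c, f}  OUT={b, f}
  B1:  IN={b, f}  OUT={b, f}
  B2:  IN={b, f}  OUT={b, f}
  B3:  IN={b, f}  OUT={b, f}
  B4:  IN={f}  OUT={}

Merge at B2: OUT[B2] = IN[B3] = {b, f}
Applying B2's transfer function to that OUT value gives IN[B2] (row B2 above).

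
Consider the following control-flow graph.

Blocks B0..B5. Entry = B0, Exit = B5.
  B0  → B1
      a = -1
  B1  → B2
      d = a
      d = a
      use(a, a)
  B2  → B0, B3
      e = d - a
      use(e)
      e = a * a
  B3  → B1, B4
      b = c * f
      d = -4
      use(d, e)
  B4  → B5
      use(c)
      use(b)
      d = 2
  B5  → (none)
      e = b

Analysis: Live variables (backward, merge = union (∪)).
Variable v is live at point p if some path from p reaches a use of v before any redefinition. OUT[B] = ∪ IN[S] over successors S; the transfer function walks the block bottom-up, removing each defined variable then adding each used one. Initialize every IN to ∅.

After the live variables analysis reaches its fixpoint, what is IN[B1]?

Answer: {a, c, f}

Trace:
Fixpoint table:
  B0: | IN={c, f} | OUT={a, c, f}
  B1: | IN={a, c, f} | OUT={a, c, d, f}
  B2: | IN={a, c, d, f} | OUT={a, c, e, f}
  B3: | IN={a, c, e, f} | OUT={a, b, c, f}
  B4: | IN={b, c} | OUT={b}
  B5: | IN={b} | OUT={}

Merge at B1: OUT[B1] = IN[B2] = {a, c, d, f}
Applying B1's transfer function to that OUT value gives IN[B1] (row B1 above).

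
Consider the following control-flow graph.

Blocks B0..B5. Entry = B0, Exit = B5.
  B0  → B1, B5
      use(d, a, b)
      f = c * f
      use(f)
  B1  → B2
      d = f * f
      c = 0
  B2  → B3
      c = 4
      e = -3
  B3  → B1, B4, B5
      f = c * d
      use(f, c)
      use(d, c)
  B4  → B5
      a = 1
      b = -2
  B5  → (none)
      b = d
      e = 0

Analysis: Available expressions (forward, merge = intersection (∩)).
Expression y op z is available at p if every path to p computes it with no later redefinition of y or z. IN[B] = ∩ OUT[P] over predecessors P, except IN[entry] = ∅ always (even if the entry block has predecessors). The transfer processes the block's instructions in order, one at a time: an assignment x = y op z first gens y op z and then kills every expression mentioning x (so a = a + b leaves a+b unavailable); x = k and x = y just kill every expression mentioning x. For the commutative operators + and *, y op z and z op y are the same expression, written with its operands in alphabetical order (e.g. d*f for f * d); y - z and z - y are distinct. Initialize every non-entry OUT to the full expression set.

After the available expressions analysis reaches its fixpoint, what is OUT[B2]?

Fixpoint table:
  B0:   IN={}   OUT={}
  B1:   IN={}   OUT={f*f}
  B2:   IN={f*f}   OUT={f*f}
  B3:   IN={f*f}   OUT={c*d}
  B4:   IN={c*d}   OUT={c*d}
  B5:   IN={}   OUT={}

Merge at B2: IN[B2] = OUT[B1] = {f*f}
Applying B2's transfer function to that IN value gives OUT[B2] (row B2 above).

Answer: {f*f}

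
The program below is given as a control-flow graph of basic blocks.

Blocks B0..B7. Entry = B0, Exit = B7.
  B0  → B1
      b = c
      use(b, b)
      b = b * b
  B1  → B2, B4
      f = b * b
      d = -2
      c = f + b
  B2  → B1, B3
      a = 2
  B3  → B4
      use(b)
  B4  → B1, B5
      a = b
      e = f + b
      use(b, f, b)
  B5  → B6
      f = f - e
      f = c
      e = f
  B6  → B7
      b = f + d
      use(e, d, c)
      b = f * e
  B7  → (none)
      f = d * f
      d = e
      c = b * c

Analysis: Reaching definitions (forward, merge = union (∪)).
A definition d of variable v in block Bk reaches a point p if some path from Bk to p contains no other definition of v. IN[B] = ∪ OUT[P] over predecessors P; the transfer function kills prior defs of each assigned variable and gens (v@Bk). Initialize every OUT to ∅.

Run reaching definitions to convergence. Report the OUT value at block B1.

Converged values:
  B0:  IN={}  OUT={b@B0}
  B1:  IN={a@B2, a@B4, b@B0, c@B1, d@B1, e@B4, f@B1}  OUT={a@B2, a@B4, b@B0, c@B1, d@B1, e@B4, f@B1}
  B2:  IN={a@B2, a@B4, b@B0, c@B1, d@B1, e@B4, f@B1}  OUT={a@B2, b@B0, c@B1, d@B1, e@B4, f@B1}
  B3:  IN={a@B2, b@B0, c@B1, d@B1, e@B4, f@B1}  OUT={a@B2, b@B0, c@B1, d@B1, e@B4, f@B1}
  B4:  IN={a@B2, a@B4, b@B0, c@B1, d@B1, e@B4, f@B1}  OUT={a@B4, b@B0, c@B1, d@B1, e@B4, f@B1}
  B5:  IN={a@B4, b@B0, c@B1, d@B1, e@B4, f@B1}  OUT={a@B4, b@B0, c@B1, d@B1, e@B5, f@B5}
  B6:  IN={a@B4, b@B0, c@B1, d@B1, e@B5, f@B5}  OUT={a@B4, b@B6, c@B1, d@B1, e@B5, f@B5}
  B7:  IN={a@B4, b@B6, c@B1, d@B1, e@B5, f@B5}  OUT={a@B4, b@B6, c@B7, d@B7, e@B5, f@B7}

Merge at B1: IN[B1] = OUT[B0] ⊔ OUT[B2] ⊔ OUT[B4] = {a@B2, a@B4, b@B0, c@B1, d@B1, e@B4, f@B1}
Applying B1's transfer function to that IN value gives OUT[B1] (row B1 above).

Answer: {a@B2, a@B4, b@B0, c@B1, d@B1, e@B4, f@B1}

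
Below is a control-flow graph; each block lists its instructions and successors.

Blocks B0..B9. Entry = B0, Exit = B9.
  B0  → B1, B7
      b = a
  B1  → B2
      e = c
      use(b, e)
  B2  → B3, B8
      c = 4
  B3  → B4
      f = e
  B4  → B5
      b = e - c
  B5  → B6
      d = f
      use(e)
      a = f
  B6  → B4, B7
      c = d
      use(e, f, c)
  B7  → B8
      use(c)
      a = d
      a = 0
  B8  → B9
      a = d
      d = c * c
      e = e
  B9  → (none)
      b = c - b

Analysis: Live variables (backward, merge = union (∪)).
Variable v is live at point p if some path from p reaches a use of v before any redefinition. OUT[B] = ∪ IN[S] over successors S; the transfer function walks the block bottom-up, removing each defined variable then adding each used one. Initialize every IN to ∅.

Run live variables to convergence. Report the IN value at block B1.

Fixpoint table:
  B0: | IN={a, c, d, e} | OUT={b, c, d, e}
  B1: | IN={b, c, d} | OUT={b, d, e}
  B2: | IN={b, d, e} | OUT={b, c, d, e}
  B3: | IN={c, e} | OUT={c, e, f}
  B4: | IN={c, e, f} | OUT={b, e, f}
  B5: | IN={b, e, f} | OUT={b, d, e, f}
  B6: | IN={b, d, e, f} | OUT={b, c, d, e, f}
  B7: | IN={b, c, d, e} | OUT={b, c, d, e}
  B8: | IN={b, c, d, e} | OUT={b, c}
  B9: | IN={b, c} | OUT={}

Merge at B1: OUT[B1] = IN[B2] = {b, d, e}
Applying B1's transfer function to that OUT value gives IN[B1] (row B1 above).

Answer: {b, c, d}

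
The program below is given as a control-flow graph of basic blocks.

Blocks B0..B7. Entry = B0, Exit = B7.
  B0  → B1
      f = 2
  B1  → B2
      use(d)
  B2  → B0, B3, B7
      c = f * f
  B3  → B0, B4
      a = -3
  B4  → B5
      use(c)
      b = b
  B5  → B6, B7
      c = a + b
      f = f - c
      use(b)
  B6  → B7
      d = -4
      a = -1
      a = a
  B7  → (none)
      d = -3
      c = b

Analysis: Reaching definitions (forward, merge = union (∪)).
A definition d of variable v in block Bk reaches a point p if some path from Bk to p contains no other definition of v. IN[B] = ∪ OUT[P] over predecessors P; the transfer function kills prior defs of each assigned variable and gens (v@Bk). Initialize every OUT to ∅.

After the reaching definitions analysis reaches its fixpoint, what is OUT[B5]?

Answer: {a@B3, b@B4, c@B5, f@B5}

Trace:
Per-block solution:
  B0:   IN={a@B3, c@B2, f@B0}   OUT={a@B3, c@B2, f@B0}
  B1:   IN={a@B3, c@B2, f@B0}   OUT={a@B3, c@B2, f@B0}
  B2:   IN={a@B3, c@B2, f@B0}   OUT={a@B3, c@B2, f@B0}
  B3:   IN={a@B3, c@B2, f@B0}   OUT={a@B3, c@B2, f@B0}
  B4:   IN={a@B3, c@B2, f@B0}   OUT={a@B3, b@B4, c@B2, f@B0}
  B5:   IN={a@B3, b@B4, c@B2, f@B0}   OUT={a@B3, b@B4, c@B5, f@B5}
  B6:   IN={a@B3, b@B4, c@B5, f@B5}   OUT={a@B6, b@B4, c@B5, d@B6, f@B5}
  B7:   IN={a@B3, a@B6, b@B4, c@B2, c@B5, d@B6, f@B0, f@B5}   OUT={a@B3, a@B6, b@B4, c@B7, d@B7, f@B0, f@B5}

Merge at B5: IN[B5] = OUT[B4] = {a@B3, b@B4, c@B2, f@B0}
Applying B5's transfer function to that IN value gives OUT[B5] (row B5 above).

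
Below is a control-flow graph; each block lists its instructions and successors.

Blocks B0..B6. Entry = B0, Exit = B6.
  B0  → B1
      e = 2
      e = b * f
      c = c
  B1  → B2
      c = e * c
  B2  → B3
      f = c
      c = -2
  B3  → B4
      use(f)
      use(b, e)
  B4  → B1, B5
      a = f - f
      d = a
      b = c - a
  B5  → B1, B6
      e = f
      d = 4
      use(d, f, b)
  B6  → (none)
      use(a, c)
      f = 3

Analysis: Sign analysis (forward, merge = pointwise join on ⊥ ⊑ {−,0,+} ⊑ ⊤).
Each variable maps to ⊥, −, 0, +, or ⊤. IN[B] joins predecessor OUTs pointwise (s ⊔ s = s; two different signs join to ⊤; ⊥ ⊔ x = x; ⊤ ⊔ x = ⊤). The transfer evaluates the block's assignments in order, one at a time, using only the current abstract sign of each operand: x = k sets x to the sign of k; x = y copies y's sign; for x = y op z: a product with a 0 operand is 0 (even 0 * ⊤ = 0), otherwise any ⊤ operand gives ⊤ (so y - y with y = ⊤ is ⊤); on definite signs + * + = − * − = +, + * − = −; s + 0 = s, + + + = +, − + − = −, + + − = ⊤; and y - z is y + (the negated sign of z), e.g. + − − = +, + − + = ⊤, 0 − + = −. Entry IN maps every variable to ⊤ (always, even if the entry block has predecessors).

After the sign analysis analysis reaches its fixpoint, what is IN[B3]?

Fixpoint table:
  B0:   IN=(all ⊤)   OUT=(all ⊤)
  B1:   IN=(all ⊤)   OUT=(all ⊤)
  B2:   IN=(all ⊤)   OUT={c:-; rest ⊤}
  B3:   IN={c:-; rest ⊤}   OUT={c:-; rest ⊤}
  B4:   IN={c:-; rest ⊤}   OUT={c:-; rest ⊤}
  B5:   IN={c:-; rest ⊤}   OUT={c:-, d:+; rest ⊤}
  B6:   IN={c:-, d:+; rest ⊤}   OUT={c:-, d:+, f:+; rest ⊤}

Merge at B3: IN[B3] = OUT[B2] = {a: ⊤, b: ⊤, c: -, d: ⊤, e: ⊤, f: ⊤}

Answer: {a: ⊤, b: ⊤, c: -, d: ⊤, e: ⊤, f: ⊤}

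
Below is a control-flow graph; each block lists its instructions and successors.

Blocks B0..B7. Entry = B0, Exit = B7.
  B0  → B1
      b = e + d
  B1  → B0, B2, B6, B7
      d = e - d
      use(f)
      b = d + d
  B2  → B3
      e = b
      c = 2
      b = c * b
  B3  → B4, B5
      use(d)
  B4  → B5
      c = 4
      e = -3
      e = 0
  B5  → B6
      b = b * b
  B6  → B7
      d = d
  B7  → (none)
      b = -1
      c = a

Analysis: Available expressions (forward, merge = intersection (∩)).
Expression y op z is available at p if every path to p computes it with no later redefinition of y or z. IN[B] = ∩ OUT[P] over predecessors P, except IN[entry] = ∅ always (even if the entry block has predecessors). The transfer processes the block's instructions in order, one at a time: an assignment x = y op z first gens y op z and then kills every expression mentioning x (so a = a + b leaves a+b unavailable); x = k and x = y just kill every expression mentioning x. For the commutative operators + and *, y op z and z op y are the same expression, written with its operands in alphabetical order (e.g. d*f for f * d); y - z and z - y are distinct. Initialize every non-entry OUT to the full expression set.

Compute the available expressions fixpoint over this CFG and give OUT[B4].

Answer: {d+d}

Derivation:
Per-block solution:
  B0:  IN={}  OUT={d+e}
  B1:  IN={d+e}  OUT={d+d}
  B2:  IN={d+d}  OUT={d+d}
  B3:  IN={d+d}  OUT={d+d}
  B4:  IN={d+d}  OUT={d+d}
  B5:  IN={d+d}  OUT={d+d}
  B6:  IN={d+d}  OUT={}
  B7:  IN={}  OUT={}

Merge at B4: IN[B4] = OUT[B3] = {d+d}
Applying B4's transfer function to that IN value gives OUT[B4] (row B4 above).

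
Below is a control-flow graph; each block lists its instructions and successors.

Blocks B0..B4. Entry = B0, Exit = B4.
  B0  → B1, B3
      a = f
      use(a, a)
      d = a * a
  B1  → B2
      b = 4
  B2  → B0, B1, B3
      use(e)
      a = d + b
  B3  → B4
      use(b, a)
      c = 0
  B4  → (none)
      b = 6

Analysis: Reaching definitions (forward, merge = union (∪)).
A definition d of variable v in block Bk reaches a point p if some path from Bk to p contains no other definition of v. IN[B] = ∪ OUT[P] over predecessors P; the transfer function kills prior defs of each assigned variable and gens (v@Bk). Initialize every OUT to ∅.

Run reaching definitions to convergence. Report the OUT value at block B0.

Answer: {a@B0, b@B1, d@B0}

Derivation:
Per-block solution:
  B0:   IN={a@B2, b@B1, d@B0}   OUT={a@B0, b@B1, d@B0}
  B1:   IN={a@B0, a@B2, b@B1, d@B0}   OUT={a@B0, a@B2, b@B1, d@B0}
  B2:   IN={a@B0, a@B2, b@B1, d@B0}   OUT={a@B2, b@B1, d@B0}
  B3:   IN={a@B0, a@B2, b@B1, d@B0}   OUT={a@B0, a@B2, b@B1, c@B3, d@B0}
  B4:   IN={a@B0, a@B2, b@B1, c@B3, d@B0}   OUT={a@B0, a@B2, b@B4, c@B3, d@B0}

Merge at B0 (entry node, so the boundary value {} is joined with the incoming edge(s)): IN[B0] = {} ⊔ OUT[B2] = {a@B2, b@B1, d@B0}
Applying B0's transfer function to that IN value gives OUT[B0] (row B0 above).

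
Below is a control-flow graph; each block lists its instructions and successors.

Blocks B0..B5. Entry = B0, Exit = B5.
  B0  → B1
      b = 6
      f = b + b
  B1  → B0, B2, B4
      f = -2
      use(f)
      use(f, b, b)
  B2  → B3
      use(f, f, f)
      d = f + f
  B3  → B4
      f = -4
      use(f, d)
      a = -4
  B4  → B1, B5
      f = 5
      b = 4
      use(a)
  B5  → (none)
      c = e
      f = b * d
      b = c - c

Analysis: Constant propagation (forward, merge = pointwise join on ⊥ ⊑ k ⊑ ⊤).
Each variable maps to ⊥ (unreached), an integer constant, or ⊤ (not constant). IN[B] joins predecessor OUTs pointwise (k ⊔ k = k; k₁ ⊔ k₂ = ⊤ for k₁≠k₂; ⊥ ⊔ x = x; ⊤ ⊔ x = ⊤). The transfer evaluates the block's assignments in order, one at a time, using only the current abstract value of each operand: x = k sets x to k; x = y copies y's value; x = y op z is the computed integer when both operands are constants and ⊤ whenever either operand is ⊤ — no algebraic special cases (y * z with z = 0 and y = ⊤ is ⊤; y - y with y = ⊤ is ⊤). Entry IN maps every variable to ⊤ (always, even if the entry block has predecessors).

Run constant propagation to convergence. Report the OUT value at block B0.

Answer: {a: ⊤, b: 6, c: ⊤, d: ⊤, e: ⊤, f: 12}

Working:
Per-block solution:
  B0:  IN=(all ⊤)  OUT={b:6, f:12; rest ⊤}
  B1:  IN=(all ⊤)  OUT={f:-2; rest ⊤}
  B2:  IN={f:-2; rest ⊤}  OUT={d:-4, f:-2; rest ⊤}
  B3:  IN={d:-4, f:-2; rest ⊤}  OUT={a:-4, d:-4, f:-4; rest ⊤}
  B4:  IN=(all ⊤)  OUT={b:4, f:5; rest ⊤}
  B5:  IN={b:4, f:5; rest ⊤}  OUT=(all ⊤)

Merge at B0 (entry node, so the boundary value (all ⊤) is joined with the incoming edge(s)): IN[B0] = (all ⊤) ⊔ OUT[B1] = {a: ⊤, b: ⊤, c: ⊤, d: ⊤, e: ⊤, f: ⊤}
Applying B0's transfer function to that IN value gives OUT[B0] (row B0 above).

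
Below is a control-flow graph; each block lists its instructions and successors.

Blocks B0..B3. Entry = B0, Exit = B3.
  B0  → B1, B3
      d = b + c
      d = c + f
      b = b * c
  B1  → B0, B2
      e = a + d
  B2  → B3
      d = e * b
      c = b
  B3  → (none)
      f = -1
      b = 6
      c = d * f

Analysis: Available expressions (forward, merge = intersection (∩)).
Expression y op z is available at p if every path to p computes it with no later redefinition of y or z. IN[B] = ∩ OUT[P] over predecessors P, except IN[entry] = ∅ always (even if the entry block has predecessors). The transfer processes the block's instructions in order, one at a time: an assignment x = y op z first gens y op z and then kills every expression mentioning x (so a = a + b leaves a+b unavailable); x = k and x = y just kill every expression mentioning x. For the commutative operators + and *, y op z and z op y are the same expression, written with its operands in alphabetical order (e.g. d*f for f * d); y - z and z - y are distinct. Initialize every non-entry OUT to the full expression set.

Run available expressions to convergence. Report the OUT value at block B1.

Fixpoint table:
  B0: | IN={} | OUT={c+f}
  B1: | IN={c+f} | OUT={a+d, c+f}
  B2: | IN={a+d, c+f} | OUT={b*e}
  B3: | IN={} | OUT={d*f}

Merge at B1: IN[B1] = OUT[B0] = {c+f}
Applying B1's transfer function to that IN value gives OUT[B1] (row B1 above).

Answer: {a+d, c+f}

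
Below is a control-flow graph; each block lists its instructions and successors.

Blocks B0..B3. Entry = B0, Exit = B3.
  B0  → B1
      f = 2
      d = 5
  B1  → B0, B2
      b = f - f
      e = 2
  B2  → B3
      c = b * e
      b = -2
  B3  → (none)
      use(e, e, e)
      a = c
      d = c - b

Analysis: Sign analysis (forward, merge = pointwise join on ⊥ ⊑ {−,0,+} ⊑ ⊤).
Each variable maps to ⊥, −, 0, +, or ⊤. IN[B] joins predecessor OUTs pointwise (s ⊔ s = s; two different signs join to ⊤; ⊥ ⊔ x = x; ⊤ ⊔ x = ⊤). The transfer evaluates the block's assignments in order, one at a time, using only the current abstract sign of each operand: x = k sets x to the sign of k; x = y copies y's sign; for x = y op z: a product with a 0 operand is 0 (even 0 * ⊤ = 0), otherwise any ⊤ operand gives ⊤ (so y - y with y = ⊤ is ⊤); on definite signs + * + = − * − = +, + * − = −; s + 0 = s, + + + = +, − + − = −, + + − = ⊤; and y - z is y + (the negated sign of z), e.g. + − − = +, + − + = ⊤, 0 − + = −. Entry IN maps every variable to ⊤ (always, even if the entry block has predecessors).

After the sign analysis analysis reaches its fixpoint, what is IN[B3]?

Converged values:
  B0:  IN=(all ⊤)  OUT={d:+, f:+; rest ⊤}
  B1:  IN={d:+, f:+; rest ⊤}  OUT={d:+, e:+, f:+; rest ⊤}
  B2:  IN={d:+, e:+, f:+; rest ⊤}  OUT={b:-, d:+, e:+, f:+; rest ⊤}
  B3:  IN={b:-, d:+, e:+, f:+; rest ⊤}  OUT={b:-, e:+, f:+; rest ⊤}

Merge at B3: IN[B3] = OUT[B2] = {a: ⊤, b: -, c: ⊤, d: +, e: +, f: +}

Answer: {a: ⊤, b: -, c: ⊤, d: +, e: +, f: +}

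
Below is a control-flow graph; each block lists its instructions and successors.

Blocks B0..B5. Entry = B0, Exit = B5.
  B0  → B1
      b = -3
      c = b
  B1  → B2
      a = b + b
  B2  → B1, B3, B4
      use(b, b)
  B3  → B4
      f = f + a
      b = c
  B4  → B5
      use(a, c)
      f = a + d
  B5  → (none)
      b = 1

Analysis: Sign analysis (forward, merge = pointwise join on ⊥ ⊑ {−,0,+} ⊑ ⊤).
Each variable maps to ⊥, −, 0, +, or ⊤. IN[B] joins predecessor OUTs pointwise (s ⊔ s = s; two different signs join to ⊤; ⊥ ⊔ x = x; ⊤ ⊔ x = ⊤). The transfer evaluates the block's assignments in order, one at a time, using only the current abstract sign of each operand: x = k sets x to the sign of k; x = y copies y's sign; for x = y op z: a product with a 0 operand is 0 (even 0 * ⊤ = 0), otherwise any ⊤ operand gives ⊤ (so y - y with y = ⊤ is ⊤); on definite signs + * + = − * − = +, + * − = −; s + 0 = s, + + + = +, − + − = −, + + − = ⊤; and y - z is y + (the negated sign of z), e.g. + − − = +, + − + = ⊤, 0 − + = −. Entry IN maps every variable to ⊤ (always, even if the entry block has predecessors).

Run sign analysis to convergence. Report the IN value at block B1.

Answer: {a: ⊤, b: -, c: -, d: ⊤, e: ⊤, f: ⊤}

Working:
Fixpoint table:
  B0:  IN=(all ⊤)  OUT={b:-, c:-; rest ⊤}
  B1:  IN={b:-, c:-; rest ⊤}  OUT={a:-, b:-, c:-; rest ⊤}
  B2:  IN={a:-, b:-, c:-; rest ⊤}  OUT={a:-, b:-, c:-; rest ⊤}
  B3:  IN={a:-, b:-, c:-; rest ⊤}  OUT={a:-, b:-, c:-; rest ⊤}
  B4:  IN={a:-, b:-, c:-; rest ⊤}  OUT={a:-, b:-, c:-; rest ⊤}
  B5:  IN={a:-, b:-, c:-; rest ⊤}  OUT={a:-, b:+, c:-; rest ⊤}

Merge at B1: IN[B1] = OUT[B0] ⊔ OUT[B2] = {a: ⊤, b: -, c: -, d: ⊤, e: ⊤, f: ⊤}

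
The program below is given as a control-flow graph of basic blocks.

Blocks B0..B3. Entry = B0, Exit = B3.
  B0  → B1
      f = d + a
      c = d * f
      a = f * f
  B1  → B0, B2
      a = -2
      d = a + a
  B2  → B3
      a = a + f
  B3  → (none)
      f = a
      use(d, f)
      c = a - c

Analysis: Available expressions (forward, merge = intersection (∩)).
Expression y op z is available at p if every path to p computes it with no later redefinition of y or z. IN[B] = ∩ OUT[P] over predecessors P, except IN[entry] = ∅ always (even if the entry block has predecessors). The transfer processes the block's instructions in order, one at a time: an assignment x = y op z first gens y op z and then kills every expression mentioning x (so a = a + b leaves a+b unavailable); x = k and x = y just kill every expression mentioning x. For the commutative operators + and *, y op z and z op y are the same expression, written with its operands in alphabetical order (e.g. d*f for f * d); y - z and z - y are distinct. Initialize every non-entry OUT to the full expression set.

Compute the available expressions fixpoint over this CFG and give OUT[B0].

Per-block solution:
  B0:  IN={}  OUT={d*f, f*f}
  B1:  IN={d*f, f*f}  OUT={a+a, f*f}
  B2:  IN={a+a, f*f}  OUT={f*f}
  B3:  IN={f*f}  OUT={}

Merge at B0 (entry node, so the boundary value {} is joined with the incoming edge(s)): IN[B0] = {} ∩ OUT[B1] = {}
Applying B0's transfer function to that IN value gives OUT[B0] (row B0 above).

Answer: {d*f, f*f}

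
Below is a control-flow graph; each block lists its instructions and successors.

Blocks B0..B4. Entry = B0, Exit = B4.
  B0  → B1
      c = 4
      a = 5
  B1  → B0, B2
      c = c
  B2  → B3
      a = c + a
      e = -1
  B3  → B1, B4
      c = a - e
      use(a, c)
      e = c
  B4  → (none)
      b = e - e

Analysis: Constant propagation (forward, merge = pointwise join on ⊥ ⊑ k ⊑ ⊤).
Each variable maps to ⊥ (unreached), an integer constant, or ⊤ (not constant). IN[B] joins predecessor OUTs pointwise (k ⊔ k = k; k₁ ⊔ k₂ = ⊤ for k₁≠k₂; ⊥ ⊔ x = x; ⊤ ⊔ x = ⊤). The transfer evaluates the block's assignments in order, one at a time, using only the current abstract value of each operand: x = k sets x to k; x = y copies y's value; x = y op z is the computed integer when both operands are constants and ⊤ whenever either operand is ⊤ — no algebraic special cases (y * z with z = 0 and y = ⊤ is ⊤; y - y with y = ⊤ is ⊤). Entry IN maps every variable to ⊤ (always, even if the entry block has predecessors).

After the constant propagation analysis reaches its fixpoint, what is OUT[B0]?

Answer: {a: 5, b: ⊤, c: 4, d: ⊤, e: ⊤, f: ⊤}

Trace:
Converged values:
  B0:  IN=(all ⊤)  OUT={a:5, c:4; rest ⊤}
  B1:  IN=(all ⊤)  OUT=(all ⊤)
  B2:  IN=(all ⊤)  OUT={e:-1; rest ⊤}
  B3:  IN={e:-1; rest ⊤}  OUT=(all ⊤)
  B4:  IN=(all ⊤)  OUT=(all ⊤)

Merge at B0 (entry node, so the boundary value (all ⊤) is joined with the incoming edge(s)): IN[B0] = (all ⊤) ⊔ OUT[B1] = {a: ⊤, b: ⊤, c: ⊤, d: ⊤, e: ⊤, f: ⊤}
Applying B0's transfer function to that IN value gives OUT[B0] (row B0 above).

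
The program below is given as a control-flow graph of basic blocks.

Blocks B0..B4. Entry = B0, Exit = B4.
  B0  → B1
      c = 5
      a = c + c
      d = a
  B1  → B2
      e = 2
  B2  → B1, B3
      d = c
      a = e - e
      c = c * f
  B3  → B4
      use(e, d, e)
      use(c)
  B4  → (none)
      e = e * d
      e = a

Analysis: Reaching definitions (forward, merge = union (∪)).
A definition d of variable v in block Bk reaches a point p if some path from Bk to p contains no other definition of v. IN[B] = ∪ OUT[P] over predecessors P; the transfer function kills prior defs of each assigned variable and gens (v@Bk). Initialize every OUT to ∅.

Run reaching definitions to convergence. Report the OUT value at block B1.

Per-block solution:
  B0:  IN={}  OUT={a@B0, c@B0, d@B0}
  B1:  IN={a@B0, a@B2, c@B0, c@B2, d@B0, d@B2, e@B1}  OUT={a@B0, a@B2, c@B0, c@B2, d@B0, d@B2, e@B1}
  B2:  IN={a@B0, a@B2, c@B0, c@B2, d@B0, d@B2, e@B1}  OUT={a@B2, c@B2, d@B2, e@B1}
  B3:  IN={a@B2, c@B2, d@B2, e@B1}  OUT={a@B2, c@B2, d@B2, e@B1}
  B4:  IN={a@B2, c@B2, d@B2, e@B1}  OUT={a@B2, c@B2, d@B2, e@B4}

Merge at B1: IN[B1] = OUT[B0] ⊔ OUT[B2] = {a@B0, a@B2, c@B0, c@B2, d@B0, d@B2, e@B1}
Applying B1's transfer function to that IN value gives OUT[B1] (row B1 above).

Answer: {a@B0, a@B2, c@B0, c@B2, d@B0, d@B2, e@B1}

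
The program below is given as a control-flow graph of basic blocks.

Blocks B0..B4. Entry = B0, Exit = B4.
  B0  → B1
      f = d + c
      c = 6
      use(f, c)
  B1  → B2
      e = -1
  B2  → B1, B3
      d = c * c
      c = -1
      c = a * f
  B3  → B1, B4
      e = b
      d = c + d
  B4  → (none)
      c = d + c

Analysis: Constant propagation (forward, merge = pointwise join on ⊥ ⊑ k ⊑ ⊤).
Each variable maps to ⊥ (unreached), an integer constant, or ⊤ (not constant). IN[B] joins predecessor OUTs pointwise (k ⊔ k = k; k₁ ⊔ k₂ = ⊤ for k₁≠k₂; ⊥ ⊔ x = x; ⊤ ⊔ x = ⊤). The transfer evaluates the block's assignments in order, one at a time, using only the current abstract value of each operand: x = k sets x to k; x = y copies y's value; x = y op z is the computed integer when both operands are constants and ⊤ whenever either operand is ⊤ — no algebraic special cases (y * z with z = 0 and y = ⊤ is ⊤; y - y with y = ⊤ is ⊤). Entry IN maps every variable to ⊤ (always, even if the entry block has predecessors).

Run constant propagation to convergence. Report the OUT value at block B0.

Answer: {a: ⊤, b: ⊤, c: 6, d: ⊤, e: ⊤, f: ⊤}

Trace:
Converged values:
  B0:  IN=(all ⊤)  OUT={c:6; rest ⊤}
  B1:  IN=(all ⊤)  OUT={e:-1; rest ⊤}
  B2:  IN={e:-1; rest ⊤}  OUT={e:-1; rest ⊤}
  B3:  IN={e:-1; rest ⊤}  OUT=(all ⊤)
  B4:  IN=(all ⊤)  OUT=(all ⊤)

B0 is the boundary node: IN[B0] = {a: ⊤, b: ⊤, c: ⊤, d: ⊤, e: ⊤, f: ⊤}
Applying B0's transfer function to that IN value gives OUT[B0] (row B0 above).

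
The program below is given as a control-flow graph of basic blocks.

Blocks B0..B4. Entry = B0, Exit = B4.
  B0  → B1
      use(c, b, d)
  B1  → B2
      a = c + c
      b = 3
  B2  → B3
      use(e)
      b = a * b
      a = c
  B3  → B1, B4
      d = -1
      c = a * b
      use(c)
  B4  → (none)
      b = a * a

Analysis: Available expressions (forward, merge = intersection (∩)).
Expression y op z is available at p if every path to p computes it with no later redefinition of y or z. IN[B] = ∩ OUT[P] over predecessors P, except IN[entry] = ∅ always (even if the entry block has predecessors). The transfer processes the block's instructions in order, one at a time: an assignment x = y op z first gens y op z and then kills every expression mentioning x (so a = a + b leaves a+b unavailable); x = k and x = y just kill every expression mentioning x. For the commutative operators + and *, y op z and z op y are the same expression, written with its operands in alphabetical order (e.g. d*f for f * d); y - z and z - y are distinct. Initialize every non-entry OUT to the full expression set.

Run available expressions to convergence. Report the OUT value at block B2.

Answer: {c+c}

Working:
Per-block solution:
  B0:   IN={}   OUT={}
  B1:   IN={}   OUT={c+c}
  B2:   IN={c+c}   OUT={c+c}
  B3:   IN={c+c}   OUT={a*b}
  B4:   IN={a*b}   OUT={a*a}

Merge at B2: IN[B2] = OUT[B1] = {c+c}
Applying B2's transfer function to that IN value gives OUT[B2] (row B2 above).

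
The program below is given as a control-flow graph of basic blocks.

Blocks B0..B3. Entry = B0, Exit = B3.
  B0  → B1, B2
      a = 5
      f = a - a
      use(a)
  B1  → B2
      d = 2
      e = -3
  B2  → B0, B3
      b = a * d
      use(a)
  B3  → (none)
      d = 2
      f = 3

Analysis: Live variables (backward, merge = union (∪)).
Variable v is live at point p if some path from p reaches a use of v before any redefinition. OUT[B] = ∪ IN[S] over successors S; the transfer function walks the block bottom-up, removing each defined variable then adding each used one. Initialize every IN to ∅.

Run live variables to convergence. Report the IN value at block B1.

Converged values:
  B0:  IN={d}  OUT={a, d}
  B1:  IN={a}  OUT={a, d}
  B2:  IN={a, d}  OUT={d}
  B3:  IN={}  OUT={}

Merge at B1: OUT[B1] = IN[B2] = {a, d}
Applying B1's transfer function to that OUT value gives IN[B1] (row B1 above).

Answer: {a}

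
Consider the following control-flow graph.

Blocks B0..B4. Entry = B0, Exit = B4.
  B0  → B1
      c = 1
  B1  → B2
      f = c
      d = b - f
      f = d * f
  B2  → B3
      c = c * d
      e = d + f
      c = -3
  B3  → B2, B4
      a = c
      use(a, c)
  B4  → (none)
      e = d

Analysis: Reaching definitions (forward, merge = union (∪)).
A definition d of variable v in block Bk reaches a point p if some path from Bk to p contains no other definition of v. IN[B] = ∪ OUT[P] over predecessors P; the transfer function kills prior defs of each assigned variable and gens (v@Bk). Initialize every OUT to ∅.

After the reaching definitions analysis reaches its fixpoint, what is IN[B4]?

Fixpoint table:
  B0:  IN={}  OUT={c@B0}
  B1:  IN={c@B0}  OUT={c@B0, d@B1, f@B1}
  B2:  IN={a@B3, c@B0, c@B2, d@B1, e@B2, f@B1}  OUT={a@B3, c@B2, d@B1, e@B2, f@B1}
  B3:  IN={a@B3, c@B2, d@B1, e@B2, f@B1}  OUT={a@B3, c@B2, d@B1, e@B2, f@B1}
  B4:  IN={a@B3, c@B2, d@B1, e@B2, f@B1}  OUT={a@B3, c@B2, d@B1, e@B4, f@B1}

Merge at B4: IN[B4] = OUT[B3] = {a@B3, c@B2, d@B1, e@B2, f@B1}

Answer: {a@B3, c@B2, d@B1, e@B2, f@B1}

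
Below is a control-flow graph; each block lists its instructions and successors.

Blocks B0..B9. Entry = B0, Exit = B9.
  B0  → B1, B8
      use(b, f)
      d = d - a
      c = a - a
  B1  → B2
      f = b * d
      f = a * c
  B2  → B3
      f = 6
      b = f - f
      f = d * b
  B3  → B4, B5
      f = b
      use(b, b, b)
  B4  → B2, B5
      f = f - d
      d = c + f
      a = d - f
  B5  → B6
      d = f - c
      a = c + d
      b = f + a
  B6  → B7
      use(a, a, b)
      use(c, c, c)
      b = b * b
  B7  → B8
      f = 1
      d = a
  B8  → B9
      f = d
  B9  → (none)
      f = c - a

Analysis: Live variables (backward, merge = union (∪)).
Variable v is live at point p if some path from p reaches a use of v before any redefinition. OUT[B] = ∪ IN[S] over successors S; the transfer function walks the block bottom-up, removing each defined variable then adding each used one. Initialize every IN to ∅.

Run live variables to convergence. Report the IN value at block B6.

Answer: {a, b, c}

Working:
Converged values:
  B0:  IN={a, b, d, f}  OUT={a, b, c, d}
  B1:  IN={a, b, c, d}  OUT={c, d}
  B2:  IN={c, d}  OUT={b, c, d}
  B3:  IN={b, c, d}  OUT={c, d, f}
  B4:  IN={c, d, f}  OUT={c, d, f}
  B5:  IN={c, f}  OUT={a, b, c}
  B6:  IN={a, b, c}  OUT={a, c}
  B7:  IN={a, c}  OUT={a, c, d}
  B8:  IN={a, c, d}  OUT={a, c}
  B9:  IN={a, c}  OUT={}

Merge at B6: OUT[B6] = IN[B7] = {a, c}
Applying B6's transfer function to that OUT value gives IN[B6] (row B6 above).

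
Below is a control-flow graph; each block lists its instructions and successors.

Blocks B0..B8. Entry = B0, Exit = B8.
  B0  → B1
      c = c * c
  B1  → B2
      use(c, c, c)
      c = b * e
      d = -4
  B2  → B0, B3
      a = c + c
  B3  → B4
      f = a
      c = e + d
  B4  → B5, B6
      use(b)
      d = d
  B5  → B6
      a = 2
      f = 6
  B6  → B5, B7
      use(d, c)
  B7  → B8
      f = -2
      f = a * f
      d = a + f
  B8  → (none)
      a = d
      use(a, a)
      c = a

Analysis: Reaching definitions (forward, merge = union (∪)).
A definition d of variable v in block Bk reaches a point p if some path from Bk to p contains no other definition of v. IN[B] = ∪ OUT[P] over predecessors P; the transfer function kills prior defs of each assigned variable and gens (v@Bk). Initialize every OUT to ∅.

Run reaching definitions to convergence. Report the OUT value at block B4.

Converged values:
  B0: | IN={a@B2, c@B1, d@B1} | OUT={a@B2, c@B0, d@B1}
  B1: | IN={a@B2, c@B0, d@B1} | OUT={a@B2, c@B1, d@B1}
  B2: | IN={a@B2, c@B1, d@B1} | OUT={a@B2, c@B1, d@B1}
  B3: | IN={a@B2, c@B1, d@B1} | OUT={a@B2, c@B3, d@B1, f@B3}
  B4: | IN={a@B2, c@B3, d@B1, f@B3} | OUT={a@B2, c@B3, d@B4, f@B3}
  B5: | IN={a@B2, a@B5, c@B3, d@B4, f@B3, f@B5} | OUT={a@B5, c@B3, d@B4, f@B5}
  B6: | IN={a@B2, a@B5, c@B3, d@B4, f@B3, f@B5} | OUT={a@B2, a@B5, c@B3, d@B4, f@B3, f@B5}
  B7: | IN={a@B2, a@B5, c@B3, d@B4, f@B3, f@B5} | OUT={a@B2, a@B5, c@B3, d@B7, f@B7}
  B8: | IN={a@B2, a@B5, c@B3, d@B7, f@B7} | OUT={a@B8, c@B8, d@B7, f@B7}

Merge at B4: IN[B4] = OUT[B3] = {a@B2, c@B3, d@B1, f@B3}
Applying B4's transfer function to that IN value gives OUT[B4] (row B4 above).

Answer: {a@B2, c@B3, d@B4, f@B3}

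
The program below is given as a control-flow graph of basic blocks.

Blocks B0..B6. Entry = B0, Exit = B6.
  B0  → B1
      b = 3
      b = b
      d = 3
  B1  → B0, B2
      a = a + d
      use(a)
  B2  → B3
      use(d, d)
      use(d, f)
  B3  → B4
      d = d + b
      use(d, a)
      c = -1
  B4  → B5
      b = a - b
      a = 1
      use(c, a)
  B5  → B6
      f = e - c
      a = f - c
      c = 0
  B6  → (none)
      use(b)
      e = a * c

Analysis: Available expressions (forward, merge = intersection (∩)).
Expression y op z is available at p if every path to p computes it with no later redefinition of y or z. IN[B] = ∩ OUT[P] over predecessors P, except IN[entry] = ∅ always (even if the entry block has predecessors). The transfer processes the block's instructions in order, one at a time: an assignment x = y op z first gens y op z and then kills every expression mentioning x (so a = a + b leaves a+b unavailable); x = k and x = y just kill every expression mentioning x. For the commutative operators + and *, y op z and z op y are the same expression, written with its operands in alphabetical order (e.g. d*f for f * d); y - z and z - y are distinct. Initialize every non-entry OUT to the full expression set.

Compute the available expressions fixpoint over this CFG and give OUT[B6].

Converged values:
  B0:  IN={}  OUT={}
  B1:  IN={}  OUT={}
  B2:  IN={}  OUT={}
  B3:  IN={}  OUT={}
  B4:  IN={}  OUT={}
  B5:  IN={}  OUT={}
  B6:  IN={}  OUT={a*c}

Merge at B6: IN[B6] = OUT[B5] = {}
Applying B6's transfer function to that IN value gives OUT[B6] (row B6 above).

Answer: {a*c}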